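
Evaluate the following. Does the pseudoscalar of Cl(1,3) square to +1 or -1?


The pseudoscalar I = e1...e_n (product of all n generators) of Cl(p,q) satisfies I^2 = (-1)^(q + n(n-1)/2).
p = 1, q = 3, n = p + q = 4
n(n-1)/2 = 4 * 3 / 2 = 6
Exponent = q + n(n-1)/2 = 3 + 6 = 9
I^2 = (-1)^9 = -1


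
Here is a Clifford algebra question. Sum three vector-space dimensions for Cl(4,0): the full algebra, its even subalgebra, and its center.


n = 4 + 0 = 4
Total dim = 2^4 = 16
Even subalgebra dim = 2^3 = 8
n is even, so center dim = 1
Sum = 16 + 8 + 1 = 25


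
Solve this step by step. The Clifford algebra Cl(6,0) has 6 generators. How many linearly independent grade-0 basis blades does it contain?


Number of grade-k basis blades in Cl(p,q) with n = p + q is C(n, k).
n = 6 + 0 = 6
C(6, 0) = 6! / (0! * 6!)
= 720 / (1 * 720)
= 1


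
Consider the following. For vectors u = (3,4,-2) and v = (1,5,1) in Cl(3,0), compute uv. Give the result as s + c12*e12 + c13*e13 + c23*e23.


In Cl(3,0): e_i^2 = 1, e_ie_j = -e_je_i for i != j.
Scalar part = u . v = 3*1 + 4*5 + (-2)*1
= 3 + 20 + (-2) = 21
e12 coeff = 3*5 - 4*1 = 15 - 4 = 11
e13 coeff = 3*1 - (-2)*1 = 3 - (-2) = 5
e23 coeff = 4*1 - (-2)*5 = 4 - (-10) = 14
uv = 21 + 11*e12 + 5*e13 + 14*e23


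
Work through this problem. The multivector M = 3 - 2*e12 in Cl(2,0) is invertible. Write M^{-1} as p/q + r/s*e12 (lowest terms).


M = 3 - 2*e12, where e12^2 = -1.
Since M commutes with its reverse ~M = a - b*e12, M * ~M = a^2 - b^2*e12^2 = a^2 + b^2.
So M^{-1} = ~M / (a^2 + b^2) = (a - b*e12)/(a^2 + b^2).
a^2 + b^2 = 9 + 4 = 13
Scalar part = 3/13 = 3/13
Bivector coeff = 2/13 = 2/13
M^{-1} = 3/13 + 2/13*e12


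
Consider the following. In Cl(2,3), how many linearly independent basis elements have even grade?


Even subalgebra dimension = 2^(n-1)
n = 2 + 3 = 5
2^(5 - 1) = 2^4 = 16
Verification: sum of C(5,k) for even k = 1 + 10 + 5 = 16
Result = 16


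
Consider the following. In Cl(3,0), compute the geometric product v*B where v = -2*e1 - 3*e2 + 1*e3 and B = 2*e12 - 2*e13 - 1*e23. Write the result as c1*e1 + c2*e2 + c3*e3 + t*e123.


vB has grade-1 (vector) and grade-3 (trivector) parts: vB = (v _| B) + (v ^ B).
Vector part <vB>_1:
  e1: -v2*b12 - v3*b13 = -(-3)*(2) - (1)*(-2) = 8
  e2: v1*b12 - v3*b23 = (-2)*(2) - (1)*(-1) = -3
  e3: v1*b13 + v2*b23 = (-2)*(-2) + (-3)*(-1) = 7
Trivector part <vB>_3:
  e123: v1*b23 - v2*b13 + v3*b12 = (-2)*(-1) - (-3)*(-2) + (1)*(2) = -2
vB = 8*e1 - 3*e2 + 7*e3 - 2*e123


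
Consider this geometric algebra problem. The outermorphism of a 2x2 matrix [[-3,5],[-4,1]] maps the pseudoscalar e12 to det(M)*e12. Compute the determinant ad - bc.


The outermorphism of a linear map f sends e1^e2 to f(e1)^f(e2).
f(e1) = -3*e1 - 4*e2
f(e2) = 5*e1 + 1*e2
f(e1) ^ f(e2) = (-3*e1 - 4*e2) ^ (5*e1 + 1*e2)
= (-3)*1*e12 + (-4)*5*e21
= (-3 - (-20))*e12
= 17*e12
Coefficient = 17


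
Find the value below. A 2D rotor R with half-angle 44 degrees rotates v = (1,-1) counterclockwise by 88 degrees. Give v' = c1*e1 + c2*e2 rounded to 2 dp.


Rotor R = cos(44deg) - sin(44deg)*e12
Rotation angle theta = 2 * 44 = 88 degrees
v' = R*v*~R rotates v by theta.
cos(88deg) = 0.0349, sin(88deg) = 0.9994
v'_1 = 1*cos(88deg) - (-1)*sin(88deg)
= 1*0.0349 - (-1)*0.9994
= 1.03
v'_2 = 1*sin(88deg) + (-1)*cos(88deg)
= 1*0.9994 + (-1)*0.0349
= 0.96
v' = 1.03*e1 + 0.96*e2


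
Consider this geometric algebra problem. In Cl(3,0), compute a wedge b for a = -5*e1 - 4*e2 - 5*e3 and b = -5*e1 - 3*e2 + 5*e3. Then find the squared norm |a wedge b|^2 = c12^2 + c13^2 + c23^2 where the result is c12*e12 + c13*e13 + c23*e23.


a wedge b = (a1*b2 - a2*b1)*e12 + (a1*b3 - a3*b1)*e13 + (a2*b3 - a3*b2)*e23
e12 coeff: (-5)*(-3) - (-4)*(-5) = 15 - 20 = -5
e13 coeff: (-5)*5 - (-5)*(-5) = -25 - 25 = -50
e23 coeff: (-4)*5 - (-5)*(-3) = -20 - 15 = -35
|a wedge b|^2 = (-5)^2 + (-50)^2 + (-35)^2
= 25 + 2500 + 1225
= 3750


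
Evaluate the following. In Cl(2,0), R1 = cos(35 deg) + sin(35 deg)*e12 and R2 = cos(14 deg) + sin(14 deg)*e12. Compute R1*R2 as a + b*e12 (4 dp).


Same-plane rotors commute and their half-angles add:
R1*R2 = cos(a1 + a2) + sin(a1 + a2)*e12.
a1 + a2 = 35 + 14 = 49 deg
cos(49 deg) = 0.6561
sin(49 deg) = 0.7547
R1*R2 = 0.6561 + 0.7547*e12


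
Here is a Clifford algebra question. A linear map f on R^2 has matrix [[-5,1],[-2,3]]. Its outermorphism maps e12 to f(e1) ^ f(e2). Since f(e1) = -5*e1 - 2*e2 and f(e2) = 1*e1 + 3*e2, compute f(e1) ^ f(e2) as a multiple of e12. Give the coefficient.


The outermorphism of a linear map f sends e1^e2 to f(e1)^f(e2).
f(e1) = -5*e1 - 2*e2
f(e2) = 1*e1 + 3*e2
f(e1) ^ f(e2) = (-5*e1 - 2*e2) ^ (1*e1 + 3*e2)
= (-5)*3*e12 + (-2)*1*e21
= (-15 - (-2))*e12
= -13*e12
Coefficient = -13


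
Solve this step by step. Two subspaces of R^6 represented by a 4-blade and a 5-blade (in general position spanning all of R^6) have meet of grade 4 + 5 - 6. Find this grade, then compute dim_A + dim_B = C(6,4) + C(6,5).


Meet grade = grade(A) + grade(B) - n
= 4 + 5 - 6 = 3
C(6,4) = 15
C(6,5) = 6
dim_A + dim_B = 15 + 6 = 21


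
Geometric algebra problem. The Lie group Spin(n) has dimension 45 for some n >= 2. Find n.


dim Spin(n) = dim so(n) = n(n-1)/2.
Solve n(n-1)/2 = 45, i.e. n^2 - n - 90 = 0.
Discriminant = 1 + 8*45 = 361
n = (1 + sqrt(361))/2 = (1 + 19)/2 = 10


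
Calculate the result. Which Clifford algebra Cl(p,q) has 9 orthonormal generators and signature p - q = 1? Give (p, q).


We need p + q = 9 and p - q = 1.
Adding: 2p = 9 + 1 = 10, so p = 5.
Then q = 9 - 5 = 4.
(p, q) = (5, 4)


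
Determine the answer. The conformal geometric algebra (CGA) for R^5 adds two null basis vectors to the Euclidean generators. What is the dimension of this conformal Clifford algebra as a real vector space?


The conformal model of R^5 uses Cl(6,1): the 5 Euclidean generators plus two extra orthogonal generators e+ (e+^2 = +1) and e- (e-^2 = -1), from which the null vectors e0, einf are built.
Number of generators m = 5 + 2 = 7.
dim Cl(p,q) = 2^m = 2^7 = 128


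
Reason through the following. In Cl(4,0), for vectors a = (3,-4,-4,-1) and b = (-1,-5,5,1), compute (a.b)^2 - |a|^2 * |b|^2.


a . b = 3*(-1) + (-4)*(-5) + (-4)*5 + (-1)*1
= -3 + 20 + (-20) + (-1) = -4
|a|^2 = 3^2 + (-4)^2 + (-4)^2 + (-1)^2 = 42
|b|^2 = (-1)^2 + (-5)^2 + 5^2 + 1^2 = 52
(a.b)^2 = (-4)^2 = 16
|a|^2 * |b|^2 = 42 * 52 = 2184
Result = 16 - 2184 = -2168


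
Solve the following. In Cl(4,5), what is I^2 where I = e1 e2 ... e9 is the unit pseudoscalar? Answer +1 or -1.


The pseudoscalar I = e1...e_n (product of all n generators) of Cl(p,q) satisfies I^2 = (-1)^(q + n(n-1)/2).
p = 4, q = 5, n = p + q = 9
n(n-1)/2 = 9 * 8 / 2 = 36
Exponent = q + n(n-1)/2 = 5 + 36 = 41
I^2 = (-1)^41 = -1


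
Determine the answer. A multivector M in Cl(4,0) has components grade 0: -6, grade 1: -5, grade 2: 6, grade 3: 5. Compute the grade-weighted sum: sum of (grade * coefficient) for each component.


Grade-weighted sum = sum of grade_k * coefficient_k
0*(-6) = 0
1*(-5) = -5
2*6 = 12
3*5 = 15
Total = 0 + (-5) + 12 + 15 = 22


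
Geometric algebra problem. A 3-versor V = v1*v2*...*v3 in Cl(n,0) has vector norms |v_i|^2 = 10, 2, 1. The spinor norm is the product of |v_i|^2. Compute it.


Spinor norm N(V) = |v1|^2 * |v2|^2 * ... * |v3|^2
= 10 * 2 * 1
Running product: 10, 20, 20
N(V) = 20


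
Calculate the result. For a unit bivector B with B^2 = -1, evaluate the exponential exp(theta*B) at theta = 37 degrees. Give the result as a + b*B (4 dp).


For a unit bivector B with B^2 = -1, the exponential series gives
e^(theta*B) = cos(theta) + sin(theta)*B (the GA analogue of Euler's formula).
theta = 37 degrees = 0.645772 rad
cos(37 deg) = 0.7986
sin(37 deg) = 0.6018
exp(theta*B) = 0.7986 + 0.6018*B


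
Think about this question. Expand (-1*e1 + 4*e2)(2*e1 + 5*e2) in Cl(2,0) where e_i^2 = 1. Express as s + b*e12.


Expand: (-1*e1 + 4*e2)(2*e1 + 5*e2)
= (-1)*2*e1e1 + (-1)*5*e1e2 + 4*2*e2e1 + 4*5*e2e2
Using e1^2 = e2^2 = 1, e2e1 = -e1e2:
Scalar part s = (-1)*2 + 4*5 = -2 + 20 = 18
Bivector part b = (-1)*5 - 4*2 = -5 - 8 = -13
uv = 18 - 13*e12


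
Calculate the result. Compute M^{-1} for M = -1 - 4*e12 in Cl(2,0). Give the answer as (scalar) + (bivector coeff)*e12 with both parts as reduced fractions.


M = -1 - 4*e12, where e12^2 = -1.
Since M commutes with its reverse ~M = a - b*e12, M * ~M = a^2 - b^2*e12^2 = a^2 + b^2.
So M^{-1} = ~M / (a^2 + b^2) = (a - b*e12)/(a^2 + b^2).
a^2 + b^2 = 1 + 16 = 17
Scalar part = -1/17 = -1/17
Bivector coeff = 4/17 = 4/17
M^{-1} = -1/17 + 4/17*e12


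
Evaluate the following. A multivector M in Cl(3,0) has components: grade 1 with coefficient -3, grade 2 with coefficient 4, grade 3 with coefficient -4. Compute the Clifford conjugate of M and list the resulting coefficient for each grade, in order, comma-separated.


Clifford conjugate sign for grade k: (-1)^(k(k+1)/2)
Grade 1: (-1)^(1*2/2) = (-1)^1 = -1, coeff -3 -> 3
Grade 2: (-1)^(2*3/2) = (-1)^3 = -1, coeff 4 -> -4
Grade 3: (-1)^(3*4/2) = (-1)^6 = 1, coeff -4 -> -4
Conjugated coefficients: 3, -4, -4


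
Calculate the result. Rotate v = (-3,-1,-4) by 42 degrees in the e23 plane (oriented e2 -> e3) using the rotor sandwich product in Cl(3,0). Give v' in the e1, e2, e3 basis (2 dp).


Rotor R = cos(21deg) - sin(21deg)*e23
Rotation angle theta = 2 * 21 = 42 degrees in the e23 plane (e2 -> e3).
The component perpendicular to the plane (e1) is invariant: v'_1 = v1 = -3.00
cos(42deg) = 0.7431, sin(42deg) = 0.6691
v'_2 = v2*cos(theta) - v3*sin(theta) = -1*0.7431 - (-4)*0.6691 = 1.93
v'_3 = v2*sin(theta) + v3*cos(theta) = -1*0.6691 + (-4)*0.7431 = -3.64
v' = -3.00*e1 + 1.93*e2 - 3.64*e3


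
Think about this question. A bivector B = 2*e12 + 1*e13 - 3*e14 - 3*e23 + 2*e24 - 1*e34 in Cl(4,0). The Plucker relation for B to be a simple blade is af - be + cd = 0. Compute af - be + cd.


Plucker relation: af - be + cd
a*f = 2*(-1) = -2
b*e = 1*2 = 2
c*d = (-3)*(-3) = 9
af - be + cd = -2 - 2 + 9
= 5


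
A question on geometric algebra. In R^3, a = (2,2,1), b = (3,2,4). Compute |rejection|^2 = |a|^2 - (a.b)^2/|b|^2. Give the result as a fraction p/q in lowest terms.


|a|^2 = 2^2 + 2^2 + 1^2 = 9
|b|^2 = 3^2 + 2^2 + 4^2 = 29
a . b = 2*3 + 2*2 + 1*4 = 14
(a.b)^2 = 14^2 = 196
|rej|^2 = 9 - 196/29
= (261 - 196)/29
= 65/29
In lowest terms: 65/29


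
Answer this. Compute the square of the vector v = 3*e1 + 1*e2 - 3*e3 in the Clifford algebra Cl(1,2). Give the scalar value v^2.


v^2 = sum of c_i^2 * e_i^2
Positive signature terms (e_i^2 = +1): 3^2 = 9
Negative signature terms (e_j^2 = -1): 1^2 + (-3)^2 = 10
v^2 = 9 - 10 = -1


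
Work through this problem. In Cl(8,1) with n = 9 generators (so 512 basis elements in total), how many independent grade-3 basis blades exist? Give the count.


Number of grade-k basis blades in Cl(p,q) with n = p + q is C(n, k).
n = 8 + 1 = 9
C(9, 3) = 9! / (3! * 6!)
= 362880 / (6 * 720)
= 84


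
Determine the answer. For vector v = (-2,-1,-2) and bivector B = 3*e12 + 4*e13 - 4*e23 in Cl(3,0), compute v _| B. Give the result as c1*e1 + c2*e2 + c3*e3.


Left contraction v _| B = <vB>_1 (grade-1 part of the geometric product vB).
Using e1_|e12 = e2, e2_|e12 = -e1, e1_|e13 = e3, e3_|e13 = -e1, e2_|e23 = e3, e3_|e23 = -e2:
e1 coeff: -v2*b12 - v3*b13 = -(-1)*(3) - (-2)*(4) = 11
e2 coeff: v1*b12 - v3*b23 = (-2)*(3) - (-2)*(-4) = -14
e3 coeff: v1*b13 + v2*b23 = (-2)*(4) + (-1)*(-4) = -4
v _| B = 11*e1 - 14*e2 - 4*e3


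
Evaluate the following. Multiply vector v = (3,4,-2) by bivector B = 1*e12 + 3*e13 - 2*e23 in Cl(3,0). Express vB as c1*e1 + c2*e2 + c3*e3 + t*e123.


vB has grade-1 (vector) and grade-3 (trivector) parts: vB = (v _| B) + (v ^ B).
Vector part <vB>_1:
  e1: -v2*b12 - v3*b13 = -(4)*(1) - (-2)*(3) = 2
  e2: v1*b12 - v3*b23 = (3)*(1) - (-2)*(-2) = -1
  e3: v1*b13 + v2*b23 = (3)*(3) + (4)*(-2) = 1
Trivector part <vB>_3:
  e123: v1*b23 - v2*b13 + v3*b12 = (3)*(-2) - (4)*(3) + (-2)*(1) = -20
vB = 2*e1 - 1*e2 + 1*e3 - 20*e123


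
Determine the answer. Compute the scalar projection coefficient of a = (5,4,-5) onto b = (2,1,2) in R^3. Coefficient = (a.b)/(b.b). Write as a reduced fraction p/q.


Projection coefficient = (a . b) / (b . b)
a . b = 5*2 + 4*1 + (-5)*2
= 10 + 4 + (-10) = 4
b . b = 2^2 + 1^2 + 2^2
= 4 + 1 + 4 = 9
Coefficient = 4/9
In lowest terms: 4/9


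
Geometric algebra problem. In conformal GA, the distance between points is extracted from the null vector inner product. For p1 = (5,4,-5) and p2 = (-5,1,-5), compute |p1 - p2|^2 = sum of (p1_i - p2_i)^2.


p1 - p2 = (10, 3, 0)
|p1 - p2|^2 = 10^2 + 3^2 + 0^2
= 100 + 9 + 0
= 109


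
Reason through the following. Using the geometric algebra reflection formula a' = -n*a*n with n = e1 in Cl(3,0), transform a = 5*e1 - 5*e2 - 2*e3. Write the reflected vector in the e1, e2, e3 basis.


Reflection formula: a' = -n*a*n, with n = e1 (unit vector, n^2 = 1).
For reflection through hyperplane perp to e1:
The component along e1 flips sign, others stay.
a = (5, -5, -2)
a' = (-5, -5, -2)
a' = -5*e1 - 5*e2 - 2*e3


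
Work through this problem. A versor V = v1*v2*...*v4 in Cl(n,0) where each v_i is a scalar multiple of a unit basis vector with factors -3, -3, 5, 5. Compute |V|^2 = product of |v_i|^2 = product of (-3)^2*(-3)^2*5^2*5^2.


Each vector v_i has |v_i|^2 = s_i^2
Squared scales: (-3)^2 = 9, (-3)^2 = 9, 5^2 = 25, 5^2 = 25
|V|^2 = 9 * 9 * 25 * 25
= 50625


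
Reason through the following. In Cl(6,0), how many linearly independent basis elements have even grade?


Even subalgebra dimension = 2^(n-1)
n = 6 + 0 = 6
2^(6 - 1) = 2^5 = 32
Verification: sum of C(6,k) for even k = 1 + 15 + 15 + 1 = 32
Result = 32


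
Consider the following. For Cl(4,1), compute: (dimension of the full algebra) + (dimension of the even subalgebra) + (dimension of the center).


n = 4 + 1 = 5
Total dim = 2^5 = 32
Even subalgebra dim = 2^4 = 16
n is odd, so center dim = 2
Sum = 32 + 16 + 2 = 50


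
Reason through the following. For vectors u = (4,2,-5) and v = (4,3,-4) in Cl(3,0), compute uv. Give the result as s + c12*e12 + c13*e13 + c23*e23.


In Cl(3,0): e_i^2 = 1, e_ie_j = -e_je_i for i != j.
Scalar part = u . v = 4*4 + 2*3 + (-5)*(-4)
= 16 + 6 + 20 = 42
e12 coeff = 4*3 - 2*4 = 12 - 8 = 4
e13 coeff = 4*(-4) - (-5)*4 = -16 - (-20) = 4
e23 coeff = 2*(-4) - (-5)*3 = -8 - (-15) = 7
uv = 42 + 4*e12 + 4*e13 + 7*e23


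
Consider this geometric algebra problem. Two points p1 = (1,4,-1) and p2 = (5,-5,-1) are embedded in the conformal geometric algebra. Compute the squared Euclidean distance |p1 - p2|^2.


p1 - p2 = (-4, 9, 0)
|p1 - p2|^2 = (-4)^2 + 9^2 + 0^2
= 16 + 81 + 0
= 97


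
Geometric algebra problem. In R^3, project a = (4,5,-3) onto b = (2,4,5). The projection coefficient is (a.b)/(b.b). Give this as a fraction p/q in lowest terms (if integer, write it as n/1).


Projection coefficient = (a . b) / (b . b)
a . b = 4*2 + 5*4 + (-3)*5
= 8 + 20 + (-15) = 13
b . b = 2^2 + 4^2 + 5^2
= 4 + 16 + 25 = 45
Coefficient = 13/45
In lowest terms: 13/45


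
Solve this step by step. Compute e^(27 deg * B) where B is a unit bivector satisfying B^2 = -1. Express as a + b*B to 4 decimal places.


For a unit bivector B with B^2 = -1, the exponential series gives
e^(theta*B) = cos(theta) + sin(theta)*B (the GA analogue of Euler's formula).
theta = 27 degrees = 0.471239 rad
cos(27 deg) = 0.8910
sin(27 deg) = 0.4540
exp(theta*B) = 0.8910 + 0.4540*B


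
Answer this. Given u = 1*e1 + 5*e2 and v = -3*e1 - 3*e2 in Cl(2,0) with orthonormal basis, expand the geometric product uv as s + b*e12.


Expand: (1*e1 + 5*e2)(-3*e1 - 3*e2)
= 1*(-3)*e1e1 + 1*(-3)*e1e2 + 5*(-3)*e2e1 + 5*(-3)*e2e2
Using e1^2 = e2^2 = 1, e2e1 = -e1e2:
Scalar part s = 1*(-3) + 5*(-3) = -3 + (-15) = -18
Bivector part b = 1*(-3) - 5*(-3) = -3 - (-15) = 12
uv = -18 + 12*e12


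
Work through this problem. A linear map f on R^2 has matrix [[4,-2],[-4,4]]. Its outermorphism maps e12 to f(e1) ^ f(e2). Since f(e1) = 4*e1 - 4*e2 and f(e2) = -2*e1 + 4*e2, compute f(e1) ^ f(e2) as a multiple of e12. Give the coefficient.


The outermorphism of a linear map f sends e1^e2 to f(e1)^f(e2).
f(e1) = 4*e1 - 4*e2
f(e2) = -2*e1 + 4*e2
f(e1) ^ f(e2) = (4*e1 - 4*e2) ^ (-2*e1 + 4*e2)
= 4*4*e12 + (-4)*(-2)*e21
= (16 - 8)*e12
= 8*e12
Coefficient = 8


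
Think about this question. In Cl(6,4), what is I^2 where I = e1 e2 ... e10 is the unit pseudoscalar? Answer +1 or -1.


The pseudoscalar I = e1...e_n (product of all n generators) of Cl(p,q) satisfies I^2 = (-1)^(q + n(n-1)/2).
p = 6, q = 4, n = p + q = 10
n(n-1)/2 = 10 * 9 / 2 = 45
Exponent = q + n(n-1)/2 = 4 + 45 = 49
I^2 = (-1)^49 = -1


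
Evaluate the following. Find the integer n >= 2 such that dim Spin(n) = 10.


dim Spin(n) = dim so(n) = n(n-1)/2.
Solve n(n-1)/2 = 10, i.e. n^2 - n - 20 = 0.
Discriminant = 1 + 8*10 = 81
n = (1 + sqrt(81))/2 = (1 + 9)/2 = 5


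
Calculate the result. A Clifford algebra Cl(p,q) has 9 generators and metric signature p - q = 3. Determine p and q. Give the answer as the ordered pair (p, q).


We need p + q = 9 and p - q = 3.
Adding: 2p = 9 + 3 = 12, so p = 6.
Then q = 9 - 6 = 3.
(p, q) = (6, 3)


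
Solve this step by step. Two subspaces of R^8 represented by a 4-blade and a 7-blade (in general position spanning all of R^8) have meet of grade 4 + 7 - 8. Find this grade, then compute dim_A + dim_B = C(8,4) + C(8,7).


Meet grade = grade(A) + grade(B) - n
= 4 + 7 - 8 = 3
C(8,4) = 70
C(8,7) = 8
dim_A + dim_B = 70 + 8 = 78


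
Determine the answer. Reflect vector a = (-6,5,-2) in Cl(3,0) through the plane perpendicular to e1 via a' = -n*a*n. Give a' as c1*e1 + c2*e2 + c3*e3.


Reflection formula: a' = -n*a*n, with n = e1 (unit vector, n^2 = 1).
For reflection through hyperplane perp to e1:
The component along e1 flips sign, others stay.
a = (-6, 5, -2)
a' = (6, 5, -2)
a' = 6*e1 + 5*e2 - 2*e3


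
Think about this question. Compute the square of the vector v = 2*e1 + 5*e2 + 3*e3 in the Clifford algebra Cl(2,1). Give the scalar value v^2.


v^2 = sum of c_i^2 * e_i^2
Positive signature terms (e_i^2 = +1): 2^2 + 5^2 = 29
Negative signature terms (e_j^2 = -1): 3^2 = 9
v^2 = 29 - 9 = 20


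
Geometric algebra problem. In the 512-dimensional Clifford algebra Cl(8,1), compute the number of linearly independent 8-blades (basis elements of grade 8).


Number of grade-k basis blades in Cl(p,q) with n = p + q is C(n, k).
n = 8 + 1 = 9
C(9, 8) = 9! / (8! * 1!)
= 362880 / (40320 * 1)
= 9


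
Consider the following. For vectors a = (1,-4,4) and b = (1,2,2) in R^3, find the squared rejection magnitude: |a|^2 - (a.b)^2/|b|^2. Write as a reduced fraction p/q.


|a|^2 = 1^2 + (-4)^2 + 4^2 = 33
|b|^2 = 1^2 + 2^2 + 2^2 = 9
a . b = 1*1 + (-4)*2 + 4*2 = 1
(a.b)^2 = 1^2 = 1
|rej|^2 = 33 - 1/9
= (297 - 1)/9
= 296/9
In lowest terms: 296/9


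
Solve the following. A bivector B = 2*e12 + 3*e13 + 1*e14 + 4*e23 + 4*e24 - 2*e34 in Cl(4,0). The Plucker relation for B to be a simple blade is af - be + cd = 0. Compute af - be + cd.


Plucker relation: af - be + cd
a*f = 2*(-2) = -4
b*e = 3*4 = 12
c*d = 1*4 = 4
af - be + cd = -4 - 12 + 4
= -12


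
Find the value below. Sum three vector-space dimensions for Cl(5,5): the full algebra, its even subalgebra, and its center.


n = 5 + 5 = 10
Total dim = 2^10 = 1024
Even subalgebra dim = 2^9 = 512
n is even, so center dim = 1
Sum = 1024 + 512 + 1 = 1537


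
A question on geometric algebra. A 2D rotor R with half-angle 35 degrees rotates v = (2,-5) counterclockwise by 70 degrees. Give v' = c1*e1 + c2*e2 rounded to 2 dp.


Rotor R = cos(35deg) - sin(35deg)*e12
Rotation angle theta = 2 * 35 = 70 degrees
v' = R*v*~R rotates v by theta.
cos(70deg) = 0.3420, sin(70deg) = 0.9397
v'_1 = 2*cos(70deg) - (-5)*sin(70deg)
= 2*0.3420 - (-5)*0.9397
= 5.38
v'_2 = 2*sin(70deg) + (-5)*cos(70deg)
= 2*0.9397 + (-5)*0.3420
= 0.17
v' = 5.38*e1 + 0.17*e2


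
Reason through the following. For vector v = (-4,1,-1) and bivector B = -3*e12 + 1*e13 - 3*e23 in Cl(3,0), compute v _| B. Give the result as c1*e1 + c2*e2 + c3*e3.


Left contraction v _| B = <vB>_1 (grade-1 part of the geometric product vB).
Using e1_|e12 = e2, e2_|e12 = -e1, e1_|e13 = e3, e3_|e13 = -e1, e2_|e23 = e3, e3_|e23 = -e2:
e1 coeff: -v2*b12 - v3*b13 = -(1)*(-3) - (-1)*(1) = 4
e2 coeff: v1*b12 - v3*b23 = (-4)*(-3) - (-1)*(-3) = 9
e3 coeff: v1*b13 + v2*b23 = (-4)*(1) + (1)*(-3) = -7
v _| B = 4*e1 + 9*e2 - 7*e3


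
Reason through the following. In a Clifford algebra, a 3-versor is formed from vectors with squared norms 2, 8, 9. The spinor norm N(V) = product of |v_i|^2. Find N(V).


Spinor norm N(V) = |v1|^2 * |v2|^2 * ... * |v3|^2
= 2 * 8 * 9
Running product: 2, 16, 144
N(V) = 144


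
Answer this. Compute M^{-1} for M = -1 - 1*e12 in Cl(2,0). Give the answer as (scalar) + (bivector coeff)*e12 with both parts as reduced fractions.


M = -1 - 1*e12, where e12^2 = -1.
Since M commutes with its reverse ~M = a - b*e12, M * ~M = a^2 - b^2*e12^2 = a^2 + b^2.
So M^{-1} = ~M / (a^2 + b^2) = (a - b*e12)/(a^2 + b^2).
a^2 + b^2 = 1 + 1 = 2
Scalar part = -1/2 = -1/2
Bivector coeff = 1/2 = 1/2
M^{-1} = -1/2 + 1/2*e12


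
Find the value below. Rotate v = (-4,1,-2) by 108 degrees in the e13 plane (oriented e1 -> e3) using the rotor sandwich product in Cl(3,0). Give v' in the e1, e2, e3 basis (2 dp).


Rotor R = cos(54deg) - sin(54deg)*e13
Rotation angle theta = 2 * 54 = 108 degrees in the e13 plane (e1 -> e3).
The component perpendicular to the plane (e2) is invariant: v'_2 = v2 = 1.00
cos(108deg) = -0.3090, sin(108deg) = 0.9511
v'_1 = v1*cos(theta) - v3*sin(theta) = -4*(-0.3090) - (-2)*0.9511 = 3.14
v'_3 = v1*sin(theta) + v3*cos(theta) = -4*0.9511 + (-2)*(-0.3090) = -3.19
v' = 3.14*e1 + 1.00*e2 - 3.19*e3


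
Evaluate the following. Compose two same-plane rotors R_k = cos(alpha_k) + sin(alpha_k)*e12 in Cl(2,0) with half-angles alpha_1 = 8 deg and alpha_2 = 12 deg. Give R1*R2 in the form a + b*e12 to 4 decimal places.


Same-plane rotors commute and their half-angles add:
R1*R2 = cos(a1 + a2) + sin(a1 + a2)*e12.
a1 + a2 = 8 + 12 = 20 deg
cos(20 deg) = 0.9397
sin(20 deg) = 0.3420
R1*R2 = 0.9397 + 0.3420*e12


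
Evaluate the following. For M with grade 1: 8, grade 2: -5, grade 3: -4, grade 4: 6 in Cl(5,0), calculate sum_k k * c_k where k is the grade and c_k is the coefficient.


Grade-weighted sum = sum of grade_k * coefficient_k
1*8 = 8
2*(-5) = -10
3*(-4) = -12
4*6 = 24
Total = 8 + (-10) + (-12) + 24 = 10


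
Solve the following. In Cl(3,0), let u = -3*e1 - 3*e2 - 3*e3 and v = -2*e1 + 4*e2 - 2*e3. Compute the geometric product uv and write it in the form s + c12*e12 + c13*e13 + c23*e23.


In Cl(3,0): e_i^2 = 1, e_ie_j = -e_je_i for i != j.
Scalar part = u . v = (-3)*(-2) + (-3)*4 + (-3)*(-2)
= 6 + (-12) + 6 = 0
e12 coeff = (-3)*4 - (-3)*(-2) = -12 - 6 = -18
e13 coeff = (-3)*(-2) - (-3)*(-2) = 6 - 6 = 0
e23 coeff = (-3)*(-2) - (-3)*4 = 6 - (-12) = 18
uv = 0 - 18*e12 + 0*e13 + 18*e23


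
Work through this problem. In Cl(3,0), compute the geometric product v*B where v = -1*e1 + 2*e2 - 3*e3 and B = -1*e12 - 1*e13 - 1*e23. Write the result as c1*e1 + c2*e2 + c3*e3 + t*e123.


vB has grade-1 (vector) and grade-3 (trivector) parts: vB = (v _| B) + (v ^ B).
Vector part <vB>_1:
  e1: -v2*b12 - v3*b13 = -(2)*(-1) - (-3)*(-1) = -1
  e2: v1*b12 - v3*b23 = (-1)*(-1) - (-3)*(-1) = -2
  e3: v1*b13 + v2*b23 = (-1)*(-1) + (2)*(-1) = -1
Trivector part <vB>_3:
  e123: v1*b23 - v2*b13 + v3*b12 = (-1)*(-1) - (2)*(-1) + (-3)*(-1) = 6
vB = -1*e1 - 2*e2 - 1*e3 + 6*e123


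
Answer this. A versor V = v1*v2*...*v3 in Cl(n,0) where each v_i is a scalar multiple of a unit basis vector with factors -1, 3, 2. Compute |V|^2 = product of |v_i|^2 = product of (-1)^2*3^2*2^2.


Each vector v_i has |v_i|^2 = s_i^2
Squared scales: (-1)^2 = 1, 3^2 = 9, 2^2 = 4
|V|^2 = 1 * 9 * 4
= 36


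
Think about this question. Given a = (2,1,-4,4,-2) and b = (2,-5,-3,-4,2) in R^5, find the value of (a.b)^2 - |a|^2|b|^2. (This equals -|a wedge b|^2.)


a . b = 2*2 + 1*(-5) + (-4)*(-3) + 4*(-4) + (-2)*2
= 4 + (-5) + 12 + (-16) + (-4) = -9
|a|^2 = 2^2 + 1^2 + (-4)^2 + 4^2 + (-2)^2 = 41
|b|^2 = 2^2 + (-5)^2 + (-3)^2 + (-4)^2 + 2^2 = 58
(a.b)^2 = (-9)^2 = 81
|a|^2 * |b|^2 = 41 * 58 = 2378
Result = 81 - 2378 = -2297


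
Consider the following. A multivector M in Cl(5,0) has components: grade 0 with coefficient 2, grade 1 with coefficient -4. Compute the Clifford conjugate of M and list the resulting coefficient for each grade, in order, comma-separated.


Clifford conjugate sign for grade k: (-1)^(k(k+1)/2)
Grade 0: (-1)^(0*1/2) = (-1)^0 = 1, coeff 2 -> 2
Grade 1: (-1)^(1*2/2) = (-1)^1 = -1, coeff -4 -> 4
Conjugated coefficients: 2, 4


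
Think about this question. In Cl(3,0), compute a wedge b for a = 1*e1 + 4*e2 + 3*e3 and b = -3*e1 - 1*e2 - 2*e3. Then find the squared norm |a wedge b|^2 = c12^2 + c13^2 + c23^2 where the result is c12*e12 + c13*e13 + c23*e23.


a wedge b = (a1*b2 - a2*b1)*e12 + (a1*b3 - a3*b1)*e13 + (a2*b3 - a3*b2)*e23
e12 coeff: 1*(-1) - 4*(-3) = -1 - (-12) = 11
e13 coeff: 1*(-2) - 3*(-3) = -2 - (-9) = 7
e23 coeff: 4*(-2) - 3*(-1) = -8 - (-3) = -5
|a wedge b|^2 = 11^2 + 7^2 + (-5)^2
= 121 + 49 + 25
= 195


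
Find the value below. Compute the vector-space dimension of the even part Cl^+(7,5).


Even subalgebra dimension = 2^(n-1)
n = 7 + 5 = 12
2^(12 - 1) = 2^11 = 2048
Verification: sum of C(12,k) for even k = 1 + 66 + 495 + 924 + 495 + 66 + 1 = 2048
Result = 2048


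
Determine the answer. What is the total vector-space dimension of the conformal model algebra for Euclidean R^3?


The conformal model of R^3 uses Cl(4,1): the 3 Euclidean generators plus two extra orthogonal generators e+ (e+^2 = +1) and e- (e-^2 = -1), from which the null vectors e0, einf are built.
Number of generators m = 3 + 2 = 5.
dim Cl(p,q) = 2^m = 2^5 = 32


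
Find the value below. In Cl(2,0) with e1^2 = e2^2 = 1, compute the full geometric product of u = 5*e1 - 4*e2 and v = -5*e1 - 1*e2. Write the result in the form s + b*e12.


Expand: (5*e1 - 4*e2)(-5*e1 - 1*e2)
= 5*(-5)*e1e1 + 5*(-1)*e1e2 + (-4)*(-5)*e2e1 + (-4)*(-1)*e2e2
Using e1^2 = e2^2 = 1, e2e1 = -e1e2:
Scalar part s = 5*(-5) + (-4)*(-1) = -25 + 4 = -21
Bivector part b = 5*(-1) - (-4)*(-5) = -5 - 20 = -25
uv = -21 - 25*e12


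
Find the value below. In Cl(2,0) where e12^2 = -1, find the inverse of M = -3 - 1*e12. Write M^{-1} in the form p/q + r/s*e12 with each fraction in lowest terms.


M = -3 - 1*e12, where e12^2 = -1.
Since M commutes with its reverse ~M = a - b*e12, M * ~M = a^2 - b^2*e12^2 = a^2 + b^2.
So M^{-1} = ~M / (a^2 + b^2) = (a - b*e12)/(a^2 + b^2).
a^2 + b^2 = 9 + 1 = 10
Scalar part = -3/10 = -3/10
Bivector coeff = 1/10 = 1/10
M^{-1} = -3/10 + 1/10*e12


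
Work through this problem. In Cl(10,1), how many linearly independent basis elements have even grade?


Even subalgebra dimension = 2^(n-1)
n = 10 + 1 = 11
2^(11 - 1) = 2^10 = 1024
Verification: sum of C(11,k) for even k = 1 + 55 + 330 + 462 + 165 + 11 = 1024
Result = 1024


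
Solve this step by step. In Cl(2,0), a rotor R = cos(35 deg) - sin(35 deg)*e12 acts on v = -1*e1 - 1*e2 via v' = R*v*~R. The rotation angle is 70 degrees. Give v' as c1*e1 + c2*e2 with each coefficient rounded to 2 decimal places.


Rotor R = cos(35deg) - sin(35deg)*e12
Rotation angle theta = 2 * 35 = 70 degrees
v' = R*v*~R rotates v by theta.
cos(70deg) = 0.3420, sin(70deg) = 0.9397
v'_1 = -1*cos(70deg) - (-1)*sin(70deg)
= -1*0.3420 - (-1)*0.9397
= 0.60
v'_2 = -1*sin(70deg) + (-1)*cos(70deg)
= -1*0.9397 + (-1)*0.3420
= -1.28
v' = 0.60*e1 - 1.28*e2


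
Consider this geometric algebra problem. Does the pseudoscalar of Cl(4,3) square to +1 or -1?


The pseudoscalar I = e1...e_n (product of all n generators) of Cl(p,q) satisfies I^2 = (-1)^(q + n(n-1)/2).
p = 4, q = 3, n = p + q = 7
n(n-1)/2 = 7 * 6 / 2 = 21
Exponent = q + n(n-1)/2 = 3 + 21 = 24
I^2 = (-1)^24 = +1


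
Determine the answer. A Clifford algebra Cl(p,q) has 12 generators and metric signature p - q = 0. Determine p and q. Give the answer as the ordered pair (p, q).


We need p + q = 12 and p - q = 0.
Adding: 2p = 12 + 0 = 12, so p = 6.
Then q = 12 - 6 = 6.
(p, q) = (6, 6)


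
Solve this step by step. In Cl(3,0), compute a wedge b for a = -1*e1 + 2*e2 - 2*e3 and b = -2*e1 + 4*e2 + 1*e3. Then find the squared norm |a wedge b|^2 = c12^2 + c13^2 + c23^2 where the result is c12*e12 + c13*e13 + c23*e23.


a wedge b = (a1*b2 - a2*b1)*e12 + (a1*b3 - a3*b1)*e13 + (a2*b3 - a3*b2)*e23
e12 coeff: (-1)*4 - 2*(-2) = -4 - (-4) = 0
e13 coeff: (-1)*1 - (-2)*(-2) = -1 - 4 = -5
e23 coeff: 2*1 - (-2)*4 = 2 - (-8) = 10
|a wedge b|^2 = 0^2 + (-5)^2 + 10^2
= 0 + 25 + 100
= 125


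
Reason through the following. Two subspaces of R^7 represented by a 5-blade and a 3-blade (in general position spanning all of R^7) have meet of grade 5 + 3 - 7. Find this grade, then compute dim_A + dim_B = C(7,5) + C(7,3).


Meet grade = grade(A) + grade(B) - n
= 5 + 3 - 7 = 1
C(7,5) = 21
C(7,3) = 35
dim_A + dim_B = 21 + 35 = 56


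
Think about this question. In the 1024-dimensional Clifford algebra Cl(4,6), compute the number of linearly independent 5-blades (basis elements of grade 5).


Number of grade-k basis blades in Cl(p,q) with n = p + q is C(n, k).
n = 4 + 6 = 10
C(10, 5) = 10! / (5! * 5!)
= 3628800 / (120 * 120)
= 252


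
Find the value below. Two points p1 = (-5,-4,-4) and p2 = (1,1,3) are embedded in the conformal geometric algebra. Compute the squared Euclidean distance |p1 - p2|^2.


p1 - p2 = (-6, -5, -7)
|p1 - p2|^2 = (-6)^2 + (-5)^2 + (-7)^2
= 36 + 25 + 49
= 110


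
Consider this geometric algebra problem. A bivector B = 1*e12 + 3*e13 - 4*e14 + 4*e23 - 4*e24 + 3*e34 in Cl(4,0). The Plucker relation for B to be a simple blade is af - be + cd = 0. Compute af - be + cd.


Plucker relation: af - be + cd
a*f = 1*3 = 3
b*e = 3*(-4) = -12
c*d = (-4)*4 = -16
af - be + cd = 3 - (-12) + (-16)
= -1


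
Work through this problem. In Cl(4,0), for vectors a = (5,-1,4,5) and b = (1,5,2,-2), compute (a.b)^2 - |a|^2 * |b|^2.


a . b = 5*1 + (-1)*5 + 4*2 + 5*(-2)
= 5 + (-5) + 8 + (-10) = -2
|a|^2 = 5^2 + (-1)^2 + 4^2 + 5^2 = 67
|b|^2 = 1^2 + 5^2 + 2^2 + (-2)^2 = 34
(a.b)^2 = (-2)^2 = 4
|a|^2 * |b|^2 = 67 * 34 = 2278
Result = 4 - 2278 = -2274


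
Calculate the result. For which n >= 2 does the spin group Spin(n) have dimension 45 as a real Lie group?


dim Spin(n) = dim so(n) = n(n-1)/2.
Solve n(n-1)/2 = 45, i.e. n^2 - n - 90 = 0.
Discriminant = 1 + 8*45 = 361
n = (1 + sqrt(361))/2 = (1 + 19)/2 = 10


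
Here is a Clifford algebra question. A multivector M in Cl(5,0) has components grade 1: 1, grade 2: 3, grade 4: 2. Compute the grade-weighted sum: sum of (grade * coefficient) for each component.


Grade-weighted sum = sum of grade_k * coefficient_k
1*1 = 1
2*3 = 6
4*2 = 8
Total = 1 + 6 + 8 = 15


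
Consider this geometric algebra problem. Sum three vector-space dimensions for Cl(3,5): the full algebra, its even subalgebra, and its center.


n = 3 + 5 = 8
Total dim = 2^8 = 256
Even subalgebra dim = 2^7 = 128
n is even, so center dim = 1
Sum = 256 + 128 + 1 = 385


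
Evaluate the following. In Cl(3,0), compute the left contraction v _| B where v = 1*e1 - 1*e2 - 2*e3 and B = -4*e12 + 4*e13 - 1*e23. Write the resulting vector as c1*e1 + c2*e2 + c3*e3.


Left contraction v _| B = <vB>_1 (grade-1 part of the geometric product vB).
Using e1_|e12 = e2, e2_|e12 = -e1, e1_|e13 = e3, e3_|e13 = -e1, e2_|e23 = e3, e3_|e23 = -e2:
e1 coeff: -v2*b12 - v3*b13 = -(-1)*(-4) - (-2)*(4) = 4
e2 coeff: v1*b12 - v3*b23 = (1)*(-4) - (-2)*(-1) = -6
e3 coeff: v1*b13 + v2*b23 = (1)*(4) + (-1)*(-1) = 5
v _| B = 4*e1 - 6*e2 + 5*e3


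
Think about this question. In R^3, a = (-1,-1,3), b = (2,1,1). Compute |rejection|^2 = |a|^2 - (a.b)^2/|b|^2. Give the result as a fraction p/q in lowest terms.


|a|^2 = (-1)^2 + (-1)^2 + 3^2 = 11
|b|^2 = 2^2 + 1^2 + 1^2 = 6
a . b = (-1)*2 + (-1)*1 + 3*1 = 0
(a.b)^2 = 0^2 = 0
|rej|^2 = 11 - 0/6
= (66 - 0)/6
= 66/6
In lowest terms: 11/1


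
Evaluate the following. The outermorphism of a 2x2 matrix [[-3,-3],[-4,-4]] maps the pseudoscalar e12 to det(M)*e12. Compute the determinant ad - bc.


The outermorphism of a linear map f sends e1^e2 to f(e1)^f(e2).
f(e1) = -3*e1 - 4*e2
f(e2) = -3*e1 - 4*e2
f(e1) ^ f(e2) = (-3*e1 - 4*e2) ^ (-3*e1 - 4*e2)
= (-3)*(-4)*e12 + (-4)*(-3)*e21
= (12 - 12)*e12
= 0*e12
Coefficient = 0


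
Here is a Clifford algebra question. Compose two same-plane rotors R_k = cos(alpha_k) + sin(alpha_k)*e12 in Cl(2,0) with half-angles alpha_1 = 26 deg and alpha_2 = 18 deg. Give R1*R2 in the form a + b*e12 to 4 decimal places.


Same-plane rotors commute and their half-angles add:
R1*R2 = cos(a1 + a2) + sin(a1 + a2)*e12.
a1 + a2 = 26 + 18 = 44 deg
cos(44 deg) = 0.7193
sin(44 deg) = 0.6947
R1*R2 = 0.7193 + 0.6947*e12


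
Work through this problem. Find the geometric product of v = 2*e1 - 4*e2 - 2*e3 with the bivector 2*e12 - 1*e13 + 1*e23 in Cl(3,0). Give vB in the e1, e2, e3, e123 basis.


vB has grade-1 (vector) and grade-3 (trivector) parts: vB = (v _| B) + (v ^ B).
Vector part <vB>_1:
  e1: -v2*b12 - v3*b13 = -(-4)*(2) - (-2)*(-1) = 6
  e2: v1*b12 - v3*b23 = (2)*(2) - (-2)*(1) = 6
  e3: v1*b13 + v2*b23 = (2)*(-1) + (-4)*(1) = -6
Trivector part <vB>_3:
  e123: v1*b23 - v2*b13 + v3*b12 = (2)*(1) - (-4)*(-1) + (-2)*(2) = -6
vB = 6*e1 + 6*e2 - 6*e3 - 6*e123


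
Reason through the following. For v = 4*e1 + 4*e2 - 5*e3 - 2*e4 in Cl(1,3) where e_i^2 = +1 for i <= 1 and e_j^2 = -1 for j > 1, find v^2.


v^2 = sum of c_i^2 * e_i^2
Positive signature terms (e_i^2 = +1): 4^2 = 16
Negative signature terms (e_j^2 = -1): 4^2 + (-5)^2 + (-2)^2 = 45
v^2 = 16 - 45 = -29


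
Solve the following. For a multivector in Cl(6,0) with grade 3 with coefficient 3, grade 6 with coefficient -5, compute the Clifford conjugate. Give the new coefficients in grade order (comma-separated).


Clifford conjugate sign for grade k: (-1)^(k(k+1)/2)
Grade 3: (-1)^(3*4/2) = (-1)^6 = 1, coeff 3 -> 3
Grade 6: (-1)^(6*7/2) = (-1)^21 = -1, coeff -5 -> 5
Conjugated coefficients: 3, 5


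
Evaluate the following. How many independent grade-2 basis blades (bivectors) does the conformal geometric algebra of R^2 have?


The conformal model of R^2 uses Cl(3,1) with m = 2 + 2 = 4 generators.
Number of grade-2 blades = C(m, 2) = C(4, 2)
= 4*3/2 = 6


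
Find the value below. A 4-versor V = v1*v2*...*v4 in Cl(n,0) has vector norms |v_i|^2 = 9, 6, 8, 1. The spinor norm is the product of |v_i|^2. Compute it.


Spinor norm N(V) = |v1|^2 * |v2|^2 * ... * |v4|^2
= 9 * 6 * 8 * 1
Running product: 9, 54, 432, 432
N(V) = 432


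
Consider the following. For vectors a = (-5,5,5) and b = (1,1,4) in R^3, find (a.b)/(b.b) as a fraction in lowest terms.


Projection coefficient = (a . b) / (b . b)
a . b = (-5)*1 + 5*1 + 5*4
= -5 + 5 + 20 = 20
b . b = 1^2 + 1^2 + 4^2
= 1 + 1 + 16 = 18
Coefficient = 20/18
In lowest terms: 10/9


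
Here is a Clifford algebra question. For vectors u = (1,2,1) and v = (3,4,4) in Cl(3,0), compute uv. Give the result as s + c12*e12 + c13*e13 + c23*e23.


In Cl(3,0): e_i^2 = 1, e_ie_j = -e_je_i for i != j.
Scalar part = u . v = 1*3 + 2*4 + 1*4
= 3 + 8 + 4 = 15
e12 coeff = 1*4 - 2*3 = 4 - 6 = -2
e13 coeff = 1*4 - 1*3 = 4 - 3 = 1
e23 coeff = 2*4 - 1*4 = 8 - 4 = 4
uv = 15 - 2*e12 + 1*e13 + 4*e23


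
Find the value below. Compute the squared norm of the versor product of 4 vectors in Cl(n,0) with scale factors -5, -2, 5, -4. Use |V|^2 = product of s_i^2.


Each vector v_i has |v_i|^2 = s_i^2
Squared scales: (-5)^2 = 25, (-2)^2 = 4, 5^2 = 25, (-4)^2 = 16
|V|^2 = 25 * 4 * 25 * 16
= 40000


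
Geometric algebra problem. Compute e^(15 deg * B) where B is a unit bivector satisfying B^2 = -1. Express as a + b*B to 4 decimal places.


For a unit bivector B with B^2 = -1, the exponential series gives
e^(theta*B) = cos(theta) + sin(theta)*B (the GA analogue of Euler's formula).
theta = 15 degrees = 0.261799 rad
cos(15 deg) = 0.9659
sin(15 deg) = 0.2588
exp(theta*B) = 0.9659 + 0.2588*B


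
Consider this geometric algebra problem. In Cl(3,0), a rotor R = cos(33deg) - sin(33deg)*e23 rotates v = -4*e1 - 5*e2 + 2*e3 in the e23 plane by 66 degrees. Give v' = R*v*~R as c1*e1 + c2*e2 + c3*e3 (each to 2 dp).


Rotor R = cos(33deg) - sin(33deg)*e23
Rotation angle theta = 2 * 33 = 66 degrees in the e23 plane (e2 -> e3).
The component perpendicular to the plane (e1) is invariant: v'_1 = v1 = -4.00
cos(66deg) = 0.4067, sin(66deg) = 0.9135
v'_2 = v2*cos(theta) - v3*sin(theta) = -5*0.4067 - 2*0.9135 = -3.86
v'_3 = v2*sin(theta) + v3*cos(theta) = -5*0.9135 + 2*0.4067 = -3.75
v' = -4.00*e1 - 3.86*e2 - 3.75*e3


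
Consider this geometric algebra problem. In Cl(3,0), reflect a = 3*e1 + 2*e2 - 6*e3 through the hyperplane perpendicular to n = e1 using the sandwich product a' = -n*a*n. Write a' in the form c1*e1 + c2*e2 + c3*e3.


Reflection formula: a' = -n*a*n, with n = e1 (unit vector, n^2 = 1).
For reflection through hyperplane perp to e1:
The component along e1 flips sign, others stay.
a = (3, 2, -6)
a' = (-3, 2, -6)
a' = -3*e1 + 2*e2 - 6*e3


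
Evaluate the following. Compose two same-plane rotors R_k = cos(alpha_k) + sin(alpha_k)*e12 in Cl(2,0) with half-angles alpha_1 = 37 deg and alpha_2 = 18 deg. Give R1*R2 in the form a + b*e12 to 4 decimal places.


Same-plane rotors commute and their half-angles add:
R1*R2 = cos(a1 + a2) + sin(a1 + a2)*e12.
a1 + a2 = 37 + 18 = 55 deg
cos(55 deg) = 0.5736
sin(55 deg) = 0.8192
R1*R2 = 0.5736 + 0.8192*e12


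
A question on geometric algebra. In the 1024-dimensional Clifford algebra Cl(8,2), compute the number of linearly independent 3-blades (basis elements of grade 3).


Number of grade-k basis blades in Cl(p,q) with n = p + q is C(n, k).
n = 8 + 2 = 10
C(10, 3) = 10! / (3! * 7!)
= 3628800 / (6 * 5040)
= 120


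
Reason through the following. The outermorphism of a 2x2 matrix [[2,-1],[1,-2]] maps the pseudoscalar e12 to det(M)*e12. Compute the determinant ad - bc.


The outermorphism of a linear map f sends e1^e2 to f(e1)^f(e2).
f(e1) = 2*e1 + 1*e2
f(e2) = -1*e1 - 2*e2
f(e1) ^ f(e2) = (2*e1 + 1*e2) ^ (-1*e1 - 2*e2)
= 2*(-2)*e12 + 1*(-1)*e21
= (-4 - (-1))*e12
= -3*e12
Coefficient = -3


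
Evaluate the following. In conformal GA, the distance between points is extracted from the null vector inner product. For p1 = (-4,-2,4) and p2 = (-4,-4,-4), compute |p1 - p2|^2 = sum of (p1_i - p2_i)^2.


p1 - p2 = (0, 2, 8)
|p1 - p2|^2 = 0^2 + 2^2 + 8^2
= 0 + 4 + 64
= 68


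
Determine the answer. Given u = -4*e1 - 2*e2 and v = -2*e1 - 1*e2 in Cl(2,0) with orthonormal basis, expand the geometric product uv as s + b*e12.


Expand: (-4*e1 - 2*e2)(-2*e1 - 1*e2)
= (-4)*(-2)*e1e1 + (-4)*(-1)*e1e2 + (-2)*(-2)*e2e1 + (-2)*(-1)*e2e2
Using e1^2 = e2^2 = 1, e2e1 = -e1e2:
Scalar part s = (-4)*(-2) + (-2)*(-1) = 8 + 2 = 10
Bivector part b = (-4)*(-1) - (-2)*(-2) = 4 - 4 = 0
uv = 10 + 0*e12


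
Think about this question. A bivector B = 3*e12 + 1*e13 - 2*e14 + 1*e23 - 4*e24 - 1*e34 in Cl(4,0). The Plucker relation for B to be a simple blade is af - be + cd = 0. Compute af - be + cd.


Plucker relation: af - be + cd
a*f = 3*(-1) = -3
b*e = 1*(-4) = -4
c*d = (-2)*1 = -2
af - be + cd = -3 - (-4) + (-2)
= -1


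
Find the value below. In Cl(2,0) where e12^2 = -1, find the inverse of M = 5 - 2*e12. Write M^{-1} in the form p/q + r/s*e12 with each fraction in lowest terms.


M = 5 - 2*e12, where e12^2 = -1.
Since M commutes with its reverse ~M = a - b*e12, M * ~M = a^2 - b^2*e12^2 = a^2 + b^2.
So M^{-1} = ~M / (a^2 + b^2) = (a - b*e12)/(a^2 + b^2).
a^2 + b^2 = 25 + 4 = 29
Scalar part = 5/29 = 5/29
Bivector coeff = 2/29 = 2/29
M^{-1} = 5/29 + 2/29*e12


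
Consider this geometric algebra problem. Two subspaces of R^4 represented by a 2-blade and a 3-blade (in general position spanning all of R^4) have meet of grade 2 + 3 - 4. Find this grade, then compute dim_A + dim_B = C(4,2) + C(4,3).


Meet grade = grade(A) + grade(B) - n
= 2 + 3 - 4 = 1
C(4,2) = 6
C(4,3) = 4
dim_A + dim_B = 6 + 4 = 10
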